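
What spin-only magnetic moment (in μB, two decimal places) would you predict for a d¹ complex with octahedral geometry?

Configuration: t₂g¹ eg⁰ → 1 unpaired electron.
μ(spin-only) = √[1(1+2)] = √3 ≈ 1.73 μB.

1.73 μB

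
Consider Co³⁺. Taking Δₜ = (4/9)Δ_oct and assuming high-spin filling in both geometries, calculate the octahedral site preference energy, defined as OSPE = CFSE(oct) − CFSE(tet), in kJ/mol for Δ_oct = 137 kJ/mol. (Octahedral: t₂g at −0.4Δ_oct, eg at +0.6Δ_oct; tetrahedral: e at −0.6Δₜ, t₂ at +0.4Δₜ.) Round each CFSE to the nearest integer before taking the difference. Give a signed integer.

Co is in group 9, so Co³⁺ is d⁶ (9 − 3 = 6).
Octahedral high-spin t₂g⁴ eg²: CFSE = -0.4 × 137 = -55 kJ/mol.
Tetrahedral e³ t₂³ gives -0.6Δₜ = -0.6 × (4/9) × 137 = -37 kJ/mol.
Subtracting, OSPE = -55 − (-37) = -18 kJ/mol.

-18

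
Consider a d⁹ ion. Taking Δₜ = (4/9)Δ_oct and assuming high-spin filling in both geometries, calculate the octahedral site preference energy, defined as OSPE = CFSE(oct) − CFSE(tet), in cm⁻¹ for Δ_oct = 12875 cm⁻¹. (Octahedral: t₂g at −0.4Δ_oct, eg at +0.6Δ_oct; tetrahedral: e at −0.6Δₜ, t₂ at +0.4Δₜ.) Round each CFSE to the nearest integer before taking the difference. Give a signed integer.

In an octahedral site d⁹ (HS) is t2g^6 e_g^3, giving CFSE(oct) = -0.6Δ_oct = -7725 cm⁻¹.
Tetrahedral: e^4 t2^5, CFSE = 4(−0.6) + 5(+0.4) = -0.4Δₜ = -0.4 × (4/9) × 12875 = -2289 cm⁻¹.
Subtracting, OSPE = -7725 − (-2289) = -5436 cm⁻¹.

-5436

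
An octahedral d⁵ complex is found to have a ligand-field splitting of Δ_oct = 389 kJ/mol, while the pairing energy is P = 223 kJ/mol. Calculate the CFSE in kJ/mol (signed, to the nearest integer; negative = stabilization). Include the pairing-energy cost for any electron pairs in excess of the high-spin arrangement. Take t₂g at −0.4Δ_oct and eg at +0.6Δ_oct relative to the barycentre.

Δ_oct > P, so pairing is preferred: the ground state is low-spin.
Filling d⁵ accordingly: t₂g⁵ eg⁰.
Orbital CFSE = -2.0Δ_oct = -2.0 × 389 = -778 kJ/mol.
Excess pairs vs high-spin: 2 − 0 = 2; pairing cost = +446 kJ/mol.
Net CFSE = -778 + 446 = -332 kJ/mol.

-332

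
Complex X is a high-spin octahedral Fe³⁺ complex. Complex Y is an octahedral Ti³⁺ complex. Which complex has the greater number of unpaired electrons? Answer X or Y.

X: Group 8 minus oxidation state +3 gives a d⁵ configuration for Fe³⁺; t2g^3 e_g^2 → 5 unpaired.
Y: Ti sits in group 4; removing 3 electrons leaves Ti³⁺ with 4 − 3 = 1 d electrons; t₂g¹ eg⁰ → 1 unpaired.
So X has more unpaired electrons.

X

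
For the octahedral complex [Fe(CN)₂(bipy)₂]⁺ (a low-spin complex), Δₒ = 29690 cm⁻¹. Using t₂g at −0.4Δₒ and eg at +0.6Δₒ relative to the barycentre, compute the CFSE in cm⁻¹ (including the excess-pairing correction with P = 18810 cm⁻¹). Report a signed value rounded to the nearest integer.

-21760

Ligand charges: 2×(-1) from CN⁻ and 2×(+0) from bipy sum to -2; with overall charge +1, Fe is +3.
Fe³⁺: group 8, so d-count = 8 − 3 = 5.
Electron filling gives t₂g⁵ eg⁰.
The orbital stabilization is -2.0Δₒ = -2.0 × 29690 = -59380 cm⁻¹.
High-spin d⁵ would be t₂g³ eg² with 0 pairs; low-spin has 2, so 2 excess pairs cost +2P = +37620 cm⁻¹.
Overall CFSE = -59380 + 37620 = -21760 cm⁻¹.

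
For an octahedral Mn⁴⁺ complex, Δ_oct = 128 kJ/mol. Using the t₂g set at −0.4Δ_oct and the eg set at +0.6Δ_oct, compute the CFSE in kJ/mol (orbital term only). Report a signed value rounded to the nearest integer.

-154

Mn is in group 7, so Mn⁴⁺ is d³ (7 − 4 = 3).
For octahedral d³ the high- and low-spin configurations coincide.
Electron filling gives t₂g³ eg⁰.
Orbital CFSE = 3(-0.4) + 0(0.6) = -1.2Δ_oct = -1.2 × 128 = -154 kJ/mol.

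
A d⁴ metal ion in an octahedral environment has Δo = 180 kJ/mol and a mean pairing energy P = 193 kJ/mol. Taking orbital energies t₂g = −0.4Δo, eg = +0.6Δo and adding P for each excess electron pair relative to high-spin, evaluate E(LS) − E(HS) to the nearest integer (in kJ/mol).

13

High-spin d⁴ fills as t₂g³ eg¹ with CFSE 3(−0.4) + 1(+0.6) = -0.6Δo = -108 kJ/mol.
Low-spin t₂g⁴ eg⁰ gives -1.6Δo = -288 kJ/mol, but forming 1 extra pair costs 1P = 193 kJ/mol, so E(LS) = -288 + 193 = -95 kJ/mol.
Thus E(LS) − E(HS) = 13 kJ/mol.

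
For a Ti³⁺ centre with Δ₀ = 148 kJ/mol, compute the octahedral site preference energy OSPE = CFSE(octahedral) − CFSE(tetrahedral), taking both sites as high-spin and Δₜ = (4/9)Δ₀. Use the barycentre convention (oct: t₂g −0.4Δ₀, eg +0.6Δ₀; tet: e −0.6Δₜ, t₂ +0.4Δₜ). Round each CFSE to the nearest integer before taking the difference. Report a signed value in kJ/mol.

-20

Ti³⁺: group 4, so d-count = 4 − 3 = 1.
Octahedral high-spin t2g^1 e_g^0: CFSE = -0.4 × 148 = -59 kJ/mol.
Tetrahedral: e^1 t2^0, CFSE = 1(−0.6) + 0(+0.4) = -0.6Δₜ = -0.6 × (4/9) × 148 = -39 kJ/mol.
OSPE = CFSE(oct) − CFSE(tet) = -59 − (-39) = -20 kJ/mol.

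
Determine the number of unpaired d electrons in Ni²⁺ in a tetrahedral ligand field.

Ni²⁺: group 10, so d-count = 10 − 2 = 8.
Tetrahedral splitting is small, so the complex is high-spin.
Configuration: e⁴ t₂⁴, giving 2 unpaired electrons.

2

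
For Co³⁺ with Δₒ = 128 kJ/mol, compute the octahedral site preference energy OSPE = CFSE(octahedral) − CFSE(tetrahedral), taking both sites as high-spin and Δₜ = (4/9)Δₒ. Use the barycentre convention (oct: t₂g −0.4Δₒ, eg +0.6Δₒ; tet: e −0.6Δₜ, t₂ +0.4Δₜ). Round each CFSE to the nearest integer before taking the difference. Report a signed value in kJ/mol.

-17

Co sits in group 9; removing 3 electrons leaves Co³⁺ with 9 − 3 = 6 d electrons.
In an octahedral site d⁶ (HS) is t2g^4 e_g^2, giving CFSE(oct) = -0.4Δₒ = -51 kJ/mol.
Tetrahedral e^3 t2^3 gives -0.6Δₜ = -0.6 × (4/9) × 128 = -34 kJ/mol.
Subtracting, OSPE = -51 − (-34) = -17 kJ/mol.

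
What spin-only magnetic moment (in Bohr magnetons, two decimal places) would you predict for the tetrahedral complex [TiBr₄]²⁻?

2.83 Bohr magnetons

Each Br⁻ contributes -1; 4 × (-1) = -4. With overall charge -2, Ti is in the +2 oxidation state.
Ti²⁺: group 4, so d-count = 4 − 2 = 2.
Tetrahedral fields are weak (Δₜ ≈ 4/9 Δₒ), so electrons fill high-spin.
Configuration: e² t₂⁰ → 2 unpaired electrons.
μ(spin-only) = √[2(2+2)] = √8 ≈ 2.83 Bohr magnetons.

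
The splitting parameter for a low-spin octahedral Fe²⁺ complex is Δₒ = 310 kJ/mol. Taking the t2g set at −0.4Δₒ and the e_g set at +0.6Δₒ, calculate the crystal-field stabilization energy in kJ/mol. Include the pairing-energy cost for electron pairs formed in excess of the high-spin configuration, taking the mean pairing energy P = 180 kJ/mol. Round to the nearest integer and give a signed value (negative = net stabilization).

-384

Fe is in group 8, so Fe²⁺ is d⁶ (8 − 2 = 6).
Electron filling gives t2g^6 e_g^0.
Orbital CFSE = 6(-0.4) + 0(0.6) = -2.4Δₒ = -2.4 × 310 = -744 kJ/mol.
High-spin d⁶ would be t2g^4 e_g^2 with 1 pair; low-spin has 3, so 2 excess pairs cost +2P = +360 kJ/mol.
Overall CFSE = -744 + 360 = -384 kJ/mol.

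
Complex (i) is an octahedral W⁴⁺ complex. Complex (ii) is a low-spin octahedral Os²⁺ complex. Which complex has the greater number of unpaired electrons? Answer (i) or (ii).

(i): W is in group 6, so W⁴⁺ is d² (6 − 4 = 2); t₂g² eg⁰ → 2 unpaired.
(ii): Os sits in group 8; removing 2 electrons leaves Os²⁺ with 8 − 2 = 6 d electrons; t₂g⁶ eg⁰ → 0 unpaired.
So (i) has more unpaired electrons.

(i)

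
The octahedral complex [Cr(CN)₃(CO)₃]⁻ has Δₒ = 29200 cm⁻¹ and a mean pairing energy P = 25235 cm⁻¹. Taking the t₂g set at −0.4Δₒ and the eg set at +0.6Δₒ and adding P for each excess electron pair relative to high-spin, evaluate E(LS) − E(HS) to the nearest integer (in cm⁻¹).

-3965

Ligand charges: 3×(-1) from CN⁻ and 3×(+0) from CO sum to -3; with overall charge -1, Cr is +2.
Group 6 minus oxidation state +2 gives a d⁴ configuration for Cr²⁺.
High-spin d⁴ fills as t₂g³ eg¹ with CFSE 3(−0.4) + 1(+0.6) = -0.6Δₒ = -17520 cm⁻¹.
Low-spin t₂g⁴ eg⁰ gives -1.6Δₒ = -46720 cm⁻¹, but forming 1 extra pair costs 1P = 25235 cm⁻¹, so E(LS) = -46720 + 25235 = -21485 cm⁻¹.
The difference is -21485 − (-17520) = -3965 cm⁻¹, so low-spin lies lower.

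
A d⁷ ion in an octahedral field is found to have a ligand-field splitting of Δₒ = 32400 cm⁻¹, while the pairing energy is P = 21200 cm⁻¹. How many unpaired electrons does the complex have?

Since Δₒ = 32400 cm⁻¹ > P = 21200 cm⁻¹, the complex adopts the low-spin configuration.
That gives t₂g⁶ eg¹.
Unpaired electrons: 1.

1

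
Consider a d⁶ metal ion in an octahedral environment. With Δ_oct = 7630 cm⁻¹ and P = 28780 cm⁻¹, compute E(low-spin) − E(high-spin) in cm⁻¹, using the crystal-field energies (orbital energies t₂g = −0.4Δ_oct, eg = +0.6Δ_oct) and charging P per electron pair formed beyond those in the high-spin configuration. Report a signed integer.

42300

In the high-spin limit (t₂g⁴ eg²) the orbital term is -0.4Δ_oct = -3052 cm⁻¹, with no excess pairing.
For low-spin the configuration is t₂g⁶ eg⁰: orbital energy -2.4 × 7630 = -18312 cm⁻¹, and 2 additional pairs relative to high-spin add 57560 cm⁻¹, giving 39248 cm⁻¹.
E(LS) − E(HS) = 39248 − (-3052) = 42300 cm⁻¹.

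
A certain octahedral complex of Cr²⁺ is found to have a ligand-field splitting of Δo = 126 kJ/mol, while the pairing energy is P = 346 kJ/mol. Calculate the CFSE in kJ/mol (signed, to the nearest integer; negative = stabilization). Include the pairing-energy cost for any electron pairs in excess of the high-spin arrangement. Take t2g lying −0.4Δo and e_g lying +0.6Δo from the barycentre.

-76

Cr is in group 6, so Cr²⁺ is d⁴ (6 − 2 = 4).
With Δo < P the complex is high-spin.
That gives t2g^3 e_g^1.
Orbital CFSE = -0.6Δo = -0.6 × 126 = -76 kJ/mol.
High-spin has no excess pairs, so no pairing correction applies.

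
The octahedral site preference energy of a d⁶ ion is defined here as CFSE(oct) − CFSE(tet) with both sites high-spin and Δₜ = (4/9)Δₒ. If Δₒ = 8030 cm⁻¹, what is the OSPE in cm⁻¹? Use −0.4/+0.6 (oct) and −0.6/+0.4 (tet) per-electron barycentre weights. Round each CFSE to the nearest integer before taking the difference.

-1071

Octahedral high-spin t2g^4 e_g^2: CFSE = -0.4 × 8030 = -3212 cm⁻¹.
Tetrahedral: e^3 t2^3, CFSE = 3(−0.6) + 3(+0.4) = -0.6Δₜ = -0.6 × (4/9) × 8030 = -2141 cm⁻¹.
OSPE = CFSE(oct) − CFSE(tet) = -3212 − (-2141) = -1071 cm⁻¹.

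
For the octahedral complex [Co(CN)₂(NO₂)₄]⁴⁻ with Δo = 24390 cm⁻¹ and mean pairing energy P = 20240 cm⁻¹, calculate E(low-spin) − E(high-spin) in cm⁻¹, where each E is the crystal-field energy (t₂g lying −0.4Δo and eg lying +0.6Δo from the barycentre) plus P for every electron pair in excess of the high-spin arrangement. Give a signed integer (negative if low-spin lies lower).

-4150

Ligand charges: 2×(-1) from CN⁻ and 4×(-1) from NO₂⁻ sum to -6; with overall charge -4, Co is +2.
Co is in group 9, so Co²⁺ is d⁷ (9 − 2 = 7).
In the high-spin limit (t₂g⁵ eg²) the orbital term is -0.8Δo = -19512 cm⁻¹, with no excess pairing.
Low-spin: t₂g⁶ eg¹, orbital CFSE = -1.8Δo = -43902 cm⁻¹; plus 1 excess pair × P = +20240 cm⁻¹; total -23662 cm⁻¹.
Thus E(LS) − E(HS) = -4150 cm⁻¹.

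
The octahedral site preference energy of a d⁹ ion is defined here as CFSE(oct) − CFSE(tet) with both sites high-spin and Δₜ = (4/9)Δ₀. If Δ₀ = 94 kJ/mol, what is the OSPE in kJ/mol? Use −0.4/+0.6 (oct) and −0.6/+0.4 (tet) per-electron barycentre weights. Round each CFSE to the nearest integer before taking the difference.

Octahedral high-spin t₂g⁶ eg³: CFSE = -0.6 × 94 = -56 kJ/mol.
Tetrahedral e⁴ t₂⁵ gives -0.4Δₜ = -0.4 × (4/9) × 94 = -17 kJ/mol.
Subtracting, OSPE = -56 − (-17) = -39 kJ/mol.

-39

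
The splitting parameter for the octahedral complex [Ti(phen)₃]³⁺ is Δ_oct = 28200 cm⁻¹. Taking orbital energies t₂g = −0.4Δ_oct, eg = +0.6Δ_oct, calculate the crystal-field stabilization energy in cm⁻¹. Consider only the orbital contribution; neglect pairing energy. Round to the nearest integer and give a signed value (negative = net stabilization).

phen is neutral, so the +3 overall charge sits on Ti: oxidation state +3.
Group 4 minus oxidation state +3 gives a d¹ configuration for Ti³⁺.
For octahedral d¹ the high- and low-spin configurations coincide.
Electron filling gives t₂g¹ eg⁰.
Orbital CFSE = 1(-0.4) + 0(0.6) = -0.4Δ_oct = -0.4 × 28200 = -11280 cm⁻¹.

-11280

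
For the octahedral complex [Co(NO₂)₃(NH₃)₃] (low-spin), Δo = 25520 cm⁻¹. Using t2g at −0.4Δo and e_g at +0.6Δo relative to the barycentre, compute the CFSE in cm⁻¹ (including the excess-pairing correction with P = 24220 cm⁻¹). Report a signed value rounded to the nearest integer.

-12808

Ligand charges: 3×(-1) from NO₂⁻ and 3×(+0) from NH₃ sum to -3; with overall charge +0, Co is +3.
Group 9 minus oxidation state +3 gives a d⁶ configuration for Co³⁺.
The d⁶ electrons fill as t2g^6 e_g^0.
Orbital CFSE = 6(-0.4) + 0(0.6) = -2.4Δo = -2.4 × 25520 = -61248 cm⁻¹.
High-spin d⁶ would be t2g^4 e_g^2 with 1 pair; low-spin has 3, so 2 excess pairs cost +2P = +48440 cm⁻¹.
Overall CFSE = -61248 + 48440 = -12808 cm⁻¹.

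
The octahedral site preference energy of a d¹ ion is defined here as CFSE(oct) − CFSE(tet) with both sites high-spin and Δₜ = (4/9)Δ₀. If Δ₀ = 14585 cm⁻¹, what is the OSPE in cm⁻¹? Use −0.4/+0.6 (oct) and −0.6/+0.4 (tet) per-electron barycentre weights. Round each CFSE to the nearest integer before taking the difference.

-1945

In an octahedral site d¹ (HS) is t2g^1 e_g^0, giving CFSE(oct) = -0.4Δ₀ = -5834 cm⁻¹.
In a tetrahedral site the filling is e^1 t2^0: CFSE(tet) = -0.6Δₜ = -0.6 × (4/9)(14585) = -3889 cm⁻¹.
OSPE = -5834 − (-3889) = -1945 cm⁻¹.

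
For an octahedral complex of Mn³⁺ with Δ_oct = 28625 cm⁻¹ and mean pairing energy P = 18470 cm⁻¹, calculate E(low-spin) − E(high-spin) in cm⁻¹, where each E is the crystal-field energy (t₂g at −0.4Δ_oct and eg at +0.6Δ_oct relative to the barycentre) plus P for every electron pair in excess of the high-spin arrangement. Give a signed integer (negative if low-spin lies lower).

Mn sits in group 7; removing 3 electrons leaves Mn³⁺ with 7 − 3 = 4 d electrons.
In the high-spin limit (t₂g³ eg¹) the orbital term is -0.6Δ_oct = -17175 cm⁻¹, with no excess pairing.
Low-spin t₂g⁴ eg⁰ gives -1.6Δ_oct = -45800 cm⁻¹, but forming 1 extra pair costs 1P = 18470 cm⁻¹, so E(LS) = -45800 + 18470 = -27330 cm⁻¹.
The difference is -27330 − (-17175) = -10155 cm⁻¹, so low-spin lies lower.

-10155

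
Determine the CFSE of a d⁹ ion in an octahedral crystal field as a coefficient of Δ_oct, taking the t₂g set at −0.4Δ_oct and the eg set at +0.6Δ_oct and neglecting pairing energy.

For octahedral d⁹ the high- and low-spin configurations coincide.
Configuration: t₂g⁶ eg³.
CFSE = 6(-0.4Δ_oct) + 3(0.6Δ_oct) = -2.4Δ_oct + 1.8Δ_oct = -0.6Δ_oct.

-0.6 Δ_oct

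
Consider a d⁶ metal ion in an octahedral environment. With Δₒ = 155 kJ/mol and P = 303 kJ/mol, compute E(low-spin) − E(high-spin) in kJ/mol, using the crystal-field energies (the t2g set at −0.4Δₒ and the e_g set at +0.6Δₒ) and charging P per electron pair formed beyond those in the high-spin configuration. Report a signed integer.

High-spin: t2g^4 e_g^2, CFSE = -0.4Δₒ = -62 kJ/mol.
Low-spin: t2g^6 e_g^0, orbital CFSE = -2.4Δₒ = -372 kJ/mol; plus 2 excess pairs × P = +606 kJ/mol; total 234 kJ/mol.
Thus E(LS) − E(HS) = 296 kJ/mol.

296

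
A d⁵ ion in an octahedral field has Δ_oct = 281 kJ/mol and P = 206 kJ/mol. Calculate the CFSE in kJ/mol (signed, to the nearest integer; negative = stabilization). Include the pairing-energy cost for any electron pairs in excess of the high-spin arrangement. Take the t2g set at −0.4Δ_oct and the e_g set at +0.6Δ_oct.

Since Δ_oct = 281 kJ/mol > P = 206 kJ/mol, the complex adopts the low-spin configuration.
Filling d⁵ accordingly: t2g^5 e_g^0.
Orbital CFSE = -2.0Δ_oct = -2.0 × 281 = -562 kJ/mol.
Excess pairs vs high-spin: 2 − 0 = 2; pairing cost = +412 kJ/mol.
Net CFSE = -562 + 412 = -150 kJ/mol.

-150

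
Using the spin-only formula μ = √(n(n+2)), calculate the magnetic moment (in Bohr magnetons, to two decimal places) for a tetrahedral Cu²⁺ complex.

1.73 Bohr magnetons

Group 11 minus oxidation state +2 gives a d⁹ configuration for Cu²⁺.
Tetrahedral fields are weak (Δₜ ≈ 4/9 Δₒ), so electrons fill high-spin.
Configuration: e⁴ t₂⁵ → 1 unpaired electron.
μ(spin-only) = √[1(1+2)] = √3 ≈ 1.73 Bohr magnetons.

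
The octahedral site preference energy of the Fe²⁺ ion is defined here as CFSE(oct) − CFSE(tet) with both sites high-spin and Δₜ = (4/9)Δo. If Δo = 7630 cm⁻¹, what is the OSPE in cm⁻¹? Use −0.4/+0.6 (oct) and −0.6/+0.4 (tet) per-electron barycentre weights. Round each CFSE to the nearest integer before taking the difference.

Fe is in group 8, so Fe²⁺ is d⁶ (8 − 2 = 6).
Octahedral (high-spin): t₂g⁴ eg², CFSE = 4(−0.4) + 2(+0.6) = -0.4Δo = -0.4 × 7630 = -3052 cm⁻¹.
Tetrahedral: e³ t₂³, CFSE = 3(−0.6) + 3(+0.4) = -0.6Δₜ = -0.6 × (4/9) × 7630 = -2035 cm⁻¹.
OSPE = -3052 − (-2035) = -1017 cm⁻¹.

-1017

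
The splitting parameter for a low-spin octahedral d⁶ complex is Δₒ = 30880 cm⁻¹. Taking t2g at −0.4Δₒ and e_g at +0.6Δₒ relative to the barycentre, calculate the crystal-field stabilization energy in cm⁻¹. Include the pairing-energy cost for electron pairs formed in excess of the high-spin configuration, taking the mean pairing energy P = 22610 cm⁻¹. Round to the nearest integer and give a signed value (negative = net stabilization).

-28892

Electron filling gives t2g^6 e_g^0.
The orbital stabilization is -2.4Δₒ = -2.4 × 30880 = -74112 cm⁻¹.
Pairing penalty: 3 pairs vs 1 in the high-spin reference → 2 extra × P = 45220 cm⁻¹.
Overall CFSE = -74112 + 45220 = -28892 cm⁻¹.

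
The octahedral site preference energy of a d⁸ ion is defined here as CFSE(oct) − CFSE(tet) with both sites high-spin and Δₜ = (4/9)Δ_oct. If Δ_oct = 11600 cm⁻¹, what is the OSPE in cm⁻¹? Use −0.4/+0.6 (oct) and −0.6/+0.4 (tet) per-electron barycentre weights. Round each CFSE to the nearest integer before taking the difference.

-9796

In an octahedral site d⁸ (HS) is t2g^6 e_g^2, giving CFSE(oct) = -1.2Δ_oct = -13920 cm⁻¹.
Tetrahedral: e^4 t2^4, CFSE = 4(−0.6) + 4(+0.4) = -0.8Δₜ = -0.8 × (4/9) × 11600 = -4124 cm⁻¹.
OSPE = -13920 − (-4124) = -9796 cm⁻¹.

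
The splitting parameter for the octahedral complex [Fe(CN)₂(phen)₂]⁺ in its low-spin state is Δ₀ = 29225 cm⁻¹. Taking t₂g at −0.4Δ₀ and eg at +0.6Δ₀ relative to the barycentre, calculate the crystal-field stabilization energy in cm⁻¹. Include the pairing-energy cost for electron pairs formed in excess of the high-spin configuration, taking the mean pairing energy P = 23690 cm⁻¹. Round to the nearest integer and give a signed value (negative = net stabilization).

-11070

Ligand charges: 2×(-1) from CN⁻ and 2×(+0) from phen sum to -2; with overall charge +1, Fe is +3.
Fe is in group 8, so Fe³⁺ is d⁵ (8 − 3 = 5).
Configuration: t₂g⁵ eg⁰.
CFSE(orbital) = 5×(-0.4Δ₀) + 0×(0.6Δ₀) = -2.0Δ₀; with Δ₀ = 29225 cm⁻¹ that is -58450 cm⁻¹.
High-spin d⁵ would be t₂g³ eg² with 0 pairs; low-spin has 2, so 2 excess pairs cost +2P = +47380 cm⁻¹.
Combining: -58450 + 47380 = -11070 cm⁻¹.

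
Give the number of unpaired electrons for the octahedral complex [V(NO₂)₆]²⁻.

1

Each NO₂⁻ contributes -1; 6 × (-1) = -6. With overall charge -2, V is in the +4 oxidation state.
Group 5 minus oxidation state +4 gives a d¹ configuration for V⁴⁺.
For octahedral d¹ the high- and low-spin configurations coincide.
Configuration: t₂g¹ eg⁰, giving 1 unpaired electron.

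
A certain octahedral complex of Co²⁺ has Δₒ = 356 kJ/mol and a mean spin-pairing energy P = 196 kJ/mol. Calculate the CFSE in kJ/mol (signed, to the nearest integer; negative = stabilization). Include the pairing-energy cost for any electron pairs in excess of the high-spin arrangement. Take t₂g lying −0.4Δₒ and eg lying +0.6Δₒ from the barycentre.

-445

Co sits in group 9; removing 2 electrons leaves Co²⁺ with 9 − 2 = 7 d electrons.
With Δₒ > P the complex is low-spin.
Filling d⁷ accordingly: t₂g⁶ eg¹.
Orbital CFSE = -1.8Δₒ = -1.8 × 356 = -641 kJ/mol.
Excess pairs vs high-spin: 3 − 2 = 1; pairing cost = +196 kJ/mol.
Net CFSE = -641 + 196 = -445 kJ/mol.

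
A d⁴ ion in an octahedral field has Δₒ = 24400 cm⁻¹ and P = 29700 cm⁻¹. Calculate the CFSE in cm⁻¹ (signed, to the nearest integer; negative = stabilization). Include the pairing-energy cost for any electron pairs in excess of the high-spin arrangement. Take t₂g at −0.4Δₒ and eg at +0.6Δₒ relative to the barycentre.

-14640

Since Δₒ = 24400 cm⁻¹ < P = 29700 cm⁻¹, the complex adopts the high-spin configuration.
That gives t₂g³ eg¹.
Orbital CFSE = -0.6Δₒ = -0.6 × 24400 = -14640 cm⁻¹.
High-spin has no excess pairs, so no pairing correction applies.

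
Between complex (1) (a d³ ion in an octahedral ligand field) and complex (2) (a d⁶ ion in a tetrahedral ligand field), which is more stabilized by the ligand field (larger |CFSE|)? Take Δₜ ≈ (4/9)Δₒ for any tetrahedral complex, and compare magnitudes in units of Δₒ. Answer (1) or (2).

(1)

(1): t₂g³ eg⁰, CFSE = -1.2Δₒ.
(2): With tetrahedral geometry the complex is necessarily high-spin; e³ t₂³, CFSE = -0.6Δₜ ≈ -0.27Δₒ.
So (1) has the larger |CFSE|.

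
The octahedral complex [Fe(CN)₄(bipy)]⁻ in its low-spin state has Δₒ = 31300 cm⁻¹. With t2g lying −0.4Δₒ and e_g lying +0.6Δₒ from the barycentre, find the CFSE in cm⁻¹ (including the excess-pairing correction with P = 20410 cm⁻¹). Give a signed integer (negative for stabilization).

Ligand charges: 4×(-1) from CN⁻ and 1×(+0) from bipy sum to -4; with overall charge -1, Fe is +3.
Fe³⁺: group 8, so d-count = 8 − 3 = 5.
The d⁵ electrons fill as t2g^5 e_g^0.
CFSE(orbital) = 5×(-0.4Δₒ) + 0×(0.6Δₒ) = -2.0Δₒ; with Δₒ = 31300 cm⁻¹ that is -62600 cm⁻¹.
Pairing penalty: 2 pairs vs 0 in the high-spin reference → 2 extra × P = 40820 cm⁻¹.
Overall CFSE = -62600 + 40820 = -21780 cm⁻¹.

-21780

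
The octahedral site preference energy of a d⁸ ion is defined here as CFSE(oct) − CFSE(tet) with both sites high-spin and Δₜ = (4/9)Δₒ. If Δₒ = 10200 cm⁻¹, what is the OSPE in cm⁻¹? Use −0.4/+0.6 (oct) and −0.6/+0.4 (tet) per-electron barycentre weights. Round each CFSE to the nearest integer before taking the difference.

In an octahedral site d⁸ (HS) is t₂g⁶ eg², giving CFSE(oct) = -1.2Δₒ = -12240 cm⁻¹.
Tetrahedral e⁴ t₂⁴ gives -0.8Δₜ = -0.8 × (4/9) × 10200 = -3627 cm⁻¹.
OSPE = -12240 − (-3627) = -8613 cm⁻¹.

-8613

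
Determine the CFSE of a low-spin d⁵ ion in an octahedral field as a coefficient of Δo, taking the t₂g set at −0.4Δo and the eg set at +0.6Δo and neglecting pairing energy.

Configuration: t₂g⁵ eg⁰.
CFSE = 5(-0.4Δo) + 0(0.6Δo) = -2.0Δo + 0.0Δo = -2.0Δo.

-2.0 Δo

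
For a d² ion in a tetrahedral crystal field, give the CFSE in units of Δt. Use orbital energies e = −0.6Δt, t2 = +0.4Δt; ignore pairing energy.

-1.2 Δt

Tetrahedral splitting is small, so the complex is high-spin.
Configuration: e^2 t2^0.
CFSE = 2(-0.6Δt) + 0(0.4Δt) = -1.2Δt + 0.0Δt = -1.2Δt.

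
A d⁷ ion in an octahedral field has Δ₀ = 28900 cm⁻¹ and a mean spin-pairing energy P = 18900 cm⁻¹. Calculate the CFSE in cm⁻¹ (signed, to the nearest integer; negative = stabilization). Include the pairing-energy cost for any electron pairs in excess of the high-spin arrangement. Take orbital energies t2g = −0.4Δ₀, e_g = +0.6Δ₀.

Here Δ₀ > P (28900 > 18900), so the low-spin state is favoured.
Configuration: t2g^6 e_g^1.
Orbital CFSE = -1.8Δ₀ = -1.8 × 28900 = -52020 cm⁻¹.
Excess pairs vs high-spin: 3 − 2 = 1; pairing cost = +18900 cm⁻¹.
Net CFSE = -52020 + 18900 = -33120 cm⁻¹.

-33120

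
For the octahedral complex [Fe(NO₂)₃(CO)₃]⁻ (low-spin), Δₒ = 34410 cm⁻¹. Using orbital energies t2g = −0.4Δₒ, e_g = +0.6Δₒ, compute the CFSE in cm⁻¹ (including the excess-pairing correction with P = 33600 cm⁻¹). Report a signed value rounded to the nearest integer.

Ligand charges: 3×(-1) from NO₂⁻ and 3×(+0) from CO sum to -3; with overall charge -1, Fe is +2.
Fe²⁺: group 8, so d-count = 8 − 2 = 6.
The d⁶ electrons fill as t2g^6 e_g^0.
The orbital stabilization is -2.4Δₒ = -2.4 × 34410 = -82584 cm⁻¹.
Pairing penalty: 3 pairs vs 1 in the high-spin reference → 2 extra × P = 67200 cm⁻¹.
Overall CFSE = -82584 + 67200 = -15384 cm⁻¹.

-15384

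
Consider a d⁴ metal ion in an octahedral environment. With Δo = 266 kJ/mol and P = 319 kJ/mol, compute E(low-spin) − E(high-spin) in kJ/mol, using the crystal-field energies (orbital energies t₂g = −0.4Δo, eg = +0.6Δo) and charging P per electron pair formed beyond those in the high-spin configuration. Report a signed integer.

53

In the high-spin limit (t₂g³ eg¹) the orbital term is -0.6Δo = -160 kJ/mol, with no excess pairing.
For low-spin the configuration is t₂g⁴ eg⁰: orbital energy -1.6 × 266 = -426 kJ/mol, and 1 additional pair relative to high-spin adds 319 kJ/mol, giving -107 kJ/mol.
The difference is -107 − (-160) = 53 kJ/mol, so high-spin lies lower.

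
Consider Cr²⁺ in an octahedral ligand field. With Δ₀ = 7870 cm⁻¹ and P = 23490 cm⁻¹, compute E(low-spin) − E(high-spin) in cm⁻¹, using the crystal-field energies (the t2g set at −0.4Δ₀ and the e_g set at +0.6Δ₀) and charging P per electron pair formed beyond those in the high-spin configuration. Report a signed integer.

15620

Cr sits in group 6; removing 2 electrons leaves Cr²⁺ with 6 − 2 = 4 d electrons.
In the high-spin limit (t2g^3 e_g^1) the orbital term is -0.6Δ₀ = -4722 cm⁻¹, with no excess pairing.
Low-spin t2g^4 e_g^0 gives -1.6Δ₀ = -12592 cm⁻¹, but forming 1 extra pair costs 1P = 23490 cm⁻¹, so E(LS) = -12592 + 23490 = 10898 cm⁻¹.
E(LS) − E(HS) = 10898 − (-4722) = 15620 cm⁻¹.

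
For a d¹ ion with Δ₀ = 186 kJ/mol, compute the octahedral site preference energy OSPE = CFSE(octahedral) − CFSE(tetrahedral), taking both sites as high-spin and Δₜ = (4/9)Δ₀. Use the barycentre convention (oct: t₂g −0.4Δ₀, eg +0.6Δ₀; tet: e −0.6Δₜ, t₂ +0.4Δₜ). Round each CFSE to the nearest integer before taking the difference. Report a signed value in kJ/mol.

Octahedral (high-spin): t2g^1 e_g^0, CFSE = 1(−0.4) + 0(+0.6) = -0.4Δ₀ = -0.4 × 186 = -74 kJ/mol.
Tetrahedral e^1 t2^0 gives -0.6Δₜ = -0.6 × (4/9) × 186 = -50 kJ/mol.
OSPE = -74 − (-50) = -24 kJ/mol.

-24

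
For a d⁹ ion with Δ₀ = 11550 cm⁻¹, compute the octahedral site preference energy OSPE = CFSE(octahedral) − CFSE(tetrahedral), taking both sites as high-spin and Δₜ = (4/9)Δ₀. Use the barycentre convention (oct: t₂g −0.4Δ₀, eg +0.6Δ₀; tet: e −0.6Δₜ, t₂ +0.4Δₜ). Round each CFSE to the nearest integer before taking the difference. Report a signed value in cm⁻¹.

-4877

Octahedral (high-spin): t₂g⁶ eg³, CFSE = 6(−0.4) + 3(+0.6) = -0.6Δ₀ = -0.6 × 11550 = -6930 cm⁻¹.
Tetrahedral: e⁴ t₂⁵, CFSE = 4(−0.6) + 5(+0.4) = -0.4Δₜ = -0.4 × (4/9) × 11550 = -2053 cm⁻¹.
OSPE = CFSE(oct) − CFSE(tet) = -6930 − (-2053) = -4877 cm⁻¹.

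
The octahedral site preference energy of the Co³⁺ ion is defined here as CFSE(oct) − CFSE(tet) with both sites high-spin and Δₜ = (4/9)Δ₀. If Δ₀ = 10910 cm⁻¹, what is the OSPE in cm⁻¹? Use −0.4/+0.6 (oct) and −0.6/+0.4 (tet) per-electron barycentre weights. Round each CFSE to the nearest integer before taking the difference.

-1455

Group 9 minus oxidation state +3 gives a d⁶ configuration for Co³⁺.
In an octahedral site d⁶ (HS) is t₂g⁴ eg², giving CFSE(oct) = -0.4Δ₀ = -4364 cm⁻¹.
Tetrahedral e³ t₂³ gives -0.6Δₜ = -0.6 × (4/9) × 10910 = -2909 cm⁻¹.
OSPE = -4364 − (-2909) = -1455 cm⁻¹.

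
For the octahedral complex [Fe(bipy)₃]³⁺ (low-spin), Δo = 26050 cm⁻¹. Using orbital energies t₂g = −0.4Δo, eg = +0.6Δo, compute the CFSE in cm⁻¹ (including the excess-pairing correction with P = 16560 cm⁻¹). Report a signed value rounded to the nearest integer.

bipy is neutral, so the +3 overall charge sits on Fe: oxidation state +3.
Fe is in group 8, so Fe³⁺ is d⁵ (8 − 3 = 5).
Configuration: t₂g⁵ eg⁰.
CFSE(orbital) = 5×(-0.4Δo) + 0×(0.6Δo) = -2.0Δo; with Δo = 26050 cm⁻¹ that is -52100 cm⁻¹.
High-spin d⁵ would be t₂g³ eg² with 0 pairs; low-spin has 2, so 2 excess pairs cost +2P = +33120 cm⁻¹.
Net CFSE = -52100 + 33120 = -18980 cm⁻¹.

-18980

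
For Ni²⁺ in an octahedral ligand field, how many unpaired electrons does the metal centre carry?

2

Ni is in group 10, so Ni²⁺ is d⁸ (10 − 2 = 8).
For octahedral d⁸ the high- and low-spin configurations coincide.
Configuration: t₂g⁶ eg², giving 2 unpaired electrons.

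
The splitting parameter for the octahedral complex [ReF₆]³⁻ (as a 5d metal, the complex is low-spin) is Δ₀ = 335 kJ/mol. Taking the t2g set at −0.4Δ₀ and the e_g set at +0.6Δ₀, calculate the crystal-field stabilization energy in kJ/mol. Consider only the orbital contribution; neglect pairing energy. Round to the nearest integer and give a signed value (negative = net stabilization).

-536

Each F⁻ contributes -1; 6 × (-1) = -6. With overall charge -3, Re is in the +3 oxidation state.
Re³⁺: group 7, so d-count = 7 − 3 = 4.
Electron filling gives t2g^4 e_g^0.
CFSE(orbital) = 4×(-0.4Δ₀) + 0×(0.6Δ₀) = -1.6Δ₀; with Δ₀ = 335 kJ/mol that is -536 kJ/mol.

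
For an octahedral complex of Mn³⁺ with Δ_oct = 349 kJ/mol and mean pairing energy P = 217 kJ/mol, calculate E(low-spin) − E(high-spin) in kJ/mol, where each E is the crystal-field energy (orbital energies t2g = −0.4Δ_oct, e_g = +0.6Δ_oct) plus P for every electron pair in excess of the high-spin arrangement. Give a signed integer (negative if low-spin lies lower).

-132

Group 7 minus oxidation state +3 gives a d⁴ configuration for Mn³⁺.
High-spin: t2g^3 e_g^1, CFSE = -0.6Δ_oct = -209 kJ/mol.
Low-spin t2g^4 e_g^0 gives -1.6Δ_oct = -558 kJ/mol, but forming 1 extra pair costs 1P = 217 kJ/mol, so E(LS) = -558 + 217 = -341 kJ/mol.
The difference is -341 − (-209) = -132 kJ/mol, so low-spin lies lower.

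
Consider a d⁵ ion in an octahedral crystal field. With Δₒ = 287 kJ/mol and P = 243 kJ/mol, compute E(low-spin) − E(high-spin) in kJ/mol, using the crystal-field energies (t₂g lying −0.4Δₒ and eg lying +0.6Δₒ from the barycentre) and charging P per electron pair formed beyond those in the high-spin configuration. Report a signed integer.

-88

High-spin d⁵ fills as t₂g³ eg² with CFSE 3(−0.4) + 2(+0.6) = 0.0Δₒ = 0 kJ/mol.
Low-spin t₂g⁵ eg⁰ gives -2.0Δₒ = -574 kJ/mol, but forming 2 extra pairs costs 2P = 486 kJ/mol, so E(LS) = -574 + 486 = -88 kJ/mol.
E(LS) − E(HS) = -88 − (0) = -88 kJ/mol.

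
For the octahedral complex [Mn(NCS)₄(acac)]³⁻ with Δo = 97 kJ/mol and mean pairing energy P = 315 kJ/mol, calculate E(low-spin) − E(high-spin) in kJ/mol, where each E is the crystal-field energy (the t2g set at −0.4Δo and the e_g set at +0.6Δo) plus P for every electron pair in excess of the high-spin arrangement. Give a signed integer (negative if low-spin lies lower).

Ligand charges: 4×(-1) from NCS⁻ and 1×(-1) from acac⁻ sum to -5; with overall charge -3, Mn is +2.
Mn sits in group 7; removing 2 electrons leaves Mn²⁺ with 7 − 2 = 5 d electrons.
In the high-spin limit (t2g^3 e_g^2) the orbital term is 0.0Δo = 0 kJ/mol, with no excess pairing.
For low-spin the configuration is t2g^5 e_g^0: orbital energy -2.0 × 97 = -194 kJ/mol, and 2 additional pairs relative to high-spin add 630 kJ/mol, giving 436 kJ/mol.
E(LS) − E(HS) = 436 − (0) = 436 kJ/mol.

436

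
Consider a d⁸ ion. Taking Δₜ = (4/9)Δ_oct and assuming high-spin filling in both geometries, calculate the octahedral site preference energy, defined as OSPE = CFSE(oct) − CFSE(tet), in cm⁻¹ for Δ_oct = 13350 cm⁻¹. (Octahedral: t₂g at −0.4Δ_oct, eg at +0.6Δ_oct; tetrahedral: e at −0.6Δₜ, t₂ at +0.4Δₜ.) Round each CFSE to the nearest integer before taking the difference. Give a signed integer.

In an octahedral site d⁸ (HS) is t₂g⁶ eg², giving CFSE(oct) = -1.2Δ_oct = -16020 cm⁻¹.
In a tetrahedral site the filling is e⁴ t₂⁴: CFSE(tet) = -0.8Δₜ = -0.8 × (4/9)(13350) = -4747 cm⁻¹.
OSPE = -16020 − (-4747) = -11273 cm⁻¹.

-11273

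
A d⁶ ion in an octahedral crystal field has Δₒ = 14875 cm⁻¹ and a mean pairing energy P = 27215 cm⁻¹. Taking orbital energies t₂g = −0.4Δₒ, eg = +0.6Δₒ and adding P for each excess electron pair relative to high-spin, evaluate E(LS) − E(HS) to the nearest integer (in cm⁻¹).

24680

In the high-spin limit (t₂g⁴ eg²) the orbital term is -0.4Δₒ = -5950 cm⁻¹, with no excess pairing.
For low-spin the configuration is t₂g⁶ eg⁰: orbital energy -2.4 × 14875 = -35700 cm⁻¹, and 2 additional pairs relative to high-spin add 54430 cm⁻¹, giving 18730 cm⁻¹.
Thus E(LS) − E(HS) = 24680 cm⁻¹.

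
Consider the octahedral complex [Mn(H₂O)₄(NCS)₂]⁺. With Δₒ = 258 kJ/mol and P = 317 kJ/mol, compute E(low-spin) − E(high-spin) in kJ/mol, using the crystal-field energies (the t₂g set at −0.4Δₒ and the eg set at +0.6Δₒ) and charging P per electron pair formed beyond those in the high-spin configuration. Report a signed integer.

59

Ligand charges: 4×(+0) from H₂O and 2×(-1) from NCS⁻ sum to -2; with overall charge +1, Mn is +3.
Mn is in group 7, so Mn³⁺ is d⁴ (7 − 3 = 4).
High-spin: t₂g³ eg¹, CFSE = -0.6Δₒ = -155 kJ/mol.
For low-spin the configuration is t₂g⁴ eg⁰: orbital energy -1.6 × 258 = -413 kJ/mol, and 1 additional pair relative to high-spin adds 317 kJ/mol, giving -96 kJ/mol.
E(LS) − E(HS) = -96 − (-155) = 59 kJ/mol.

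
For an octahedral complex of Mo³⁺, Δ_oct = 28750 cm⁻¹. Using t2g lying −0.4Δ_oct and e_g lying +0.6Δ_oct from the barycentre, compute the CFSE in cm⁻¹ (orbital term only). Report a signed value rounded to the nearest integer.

-34500

Group 6 minus oxidation state +3 gives a d³ configuration for Mo³⁺.
Configuration: t2g^3 e_g^0.
The orbital stabilization is -1.2Δ_oct = -1.2 × 28750 = -34500 cm⁻¹.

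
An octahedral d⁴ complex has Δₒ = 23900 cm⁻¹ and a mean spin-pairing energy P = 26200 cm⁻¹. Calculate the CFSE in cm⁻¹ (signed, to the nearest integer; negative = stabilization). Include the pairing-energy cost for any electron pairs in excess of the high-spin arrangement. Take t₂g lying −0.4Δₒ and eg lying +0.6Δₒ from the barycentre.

With Δₒ < P the complex is high-spin.
That gives t₂g³ eg¹.
Orbital CFSE = -0.6Δₒ = -0.6 × 23900 = -14340 cm⁻¹.
High-spin has no excess pairs, so no pairing correction applies.

-14340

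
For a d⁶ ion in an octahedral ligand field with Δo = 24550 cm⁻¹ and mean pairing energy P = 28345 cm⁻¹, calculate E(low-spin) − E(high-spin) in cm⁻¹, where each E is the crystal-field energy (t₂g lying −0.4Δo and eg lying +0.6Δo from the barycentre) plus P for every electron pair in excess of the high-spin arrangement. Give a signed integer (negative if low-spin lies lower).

7590

High-spin: t₂g⁴ eg², CFSE = -0.4Δo = -9820 cm⁻¹.
Low-spin t₂g⁶ eg⁰ gives -2.4Δo = -58920 cm⁻¹, but forming 2 extra pairs costs 2P = 56690 cm⁻¹, so E(LS) = -58920 + 56690 = -2230 cm⁻¹.
The difference is -2230 − (-9820) = 7590 cm⁻¹, so high-spin lies lower.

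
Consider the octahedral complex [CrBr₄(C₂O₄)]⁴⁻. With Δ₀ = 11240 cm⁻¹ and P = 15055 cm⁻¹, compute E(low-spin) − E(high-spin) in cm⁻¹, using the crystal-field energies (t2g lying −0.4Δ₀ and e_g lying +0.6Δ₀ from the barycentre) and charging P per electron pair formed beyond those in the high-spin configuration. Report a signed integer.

Ligand charges: 4×(-1) from Br⁻ and 1×(-2) from C₂O₄²⁻ sum to -6; with overall charge -4, Cr is +2.
Cr is in group 6, so Cr²⁺ is d⁴ (6 − 2 = 4).
High-spin: t2g^3 e_g^1, CFSE = -0.6Δ₀ = -6744 cm⁻¹.
Low-spin t2g^4 e_g^0 gives -1.6Δ₀ = -17984 cm⁻¹, but forming 1 extra pair costs 1P = 15055 cm⁻¹, so E(LS) = -17984 + 15055 = -2929 cm⁻¹.
E(LS) − E(HS) = -2929 − (-6744) = 3815 cm⁻¹.

3815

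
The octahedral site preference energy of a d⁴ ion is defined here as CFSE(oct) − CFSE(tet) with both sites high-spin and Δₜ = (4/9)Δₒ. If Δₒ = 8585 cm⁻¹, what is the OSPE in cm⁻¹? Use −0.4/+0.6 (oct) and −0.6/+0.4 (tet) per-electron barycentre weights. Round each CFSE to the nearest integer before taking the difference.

-3625

In an octahedral site d⁴ (HS) is t₂g³ eg¹, giving CFSE(oct) = -0.6Δₒ = -5151 cm⁻¹.
Tetrahedral: e² t₂², CFSE = 2(−0.6) + 2(+0.4) = -0.4Δₜ = -0.4 × (4/9) × 8585 = -1526 cm⁻¹.
Subtracting, OSPE = -5151 − (-1526) = -3625 cm⁻¹.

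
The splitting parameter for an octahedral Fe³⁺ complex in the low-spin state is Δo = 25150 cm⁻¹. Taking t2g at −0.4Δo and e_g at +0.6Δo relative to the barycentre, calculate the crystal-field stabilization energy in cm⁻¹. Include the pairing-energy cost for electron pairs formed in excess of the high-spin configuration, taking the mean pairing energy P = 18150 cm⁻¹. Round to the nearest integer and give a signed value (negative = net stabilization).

-14000

Group 8 minus oxidation state +3 gives a d⁵ configuration for Fe³⁺.
Electron filling gives t2g^5 e_g^0.
CFSE(orbital) = 5×(-0.4Δo) + 0×(0.6Δo) = -2.0Δo; with Δo = 25150 cm⁻¹ that is -50300 cm⁻¹.
Pairing penalty: 2 pairs vs 0 in the high-spin reference → 2 extra × P = 36300 cm⁻¹.
Combining: -50300 + 36300 = -14000 cm⁻¹.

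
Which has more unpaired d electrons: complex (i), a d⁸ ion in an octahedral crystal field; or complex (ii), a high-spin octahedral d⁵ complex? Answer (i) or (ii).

(ii)

(i): For octahedral d⁸ the high- and low-spin configurations coincide; t₂g⁶ eg² → 2 unpaired.
(ii): t2g^3 e_g^2 → 5 unpaired.
So (ii) has more unpaired electrons.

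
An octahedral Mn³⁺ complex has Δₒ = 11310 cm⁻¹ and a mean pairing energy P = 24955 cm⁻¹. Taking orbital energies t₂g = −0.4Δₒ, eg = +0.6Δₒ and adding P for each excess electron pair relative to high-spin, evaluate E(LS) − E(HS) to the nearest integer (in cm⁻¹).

13645

Mn is in group 7, so Mn³⁺ is d⁴ (7 − 3 = 4).
High-spin d⁴ fills as t₂g³ eg¹ with CFSE 3(−0.4) + 1(+0.6) = -0.6Δₒ = -6786 cm⁻¹.
For low-spin the configuration is t₂g⁴ eg⁰: orbital energy -1.6 × 11310 = -18096 cm⁻¹, and 1 additional pair relative to high-spin adds 24955 cm⁻¹, giving 6859 cm⁻¹.
Thus E(LS) − E(HS) = 13645 cm⁻¹.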